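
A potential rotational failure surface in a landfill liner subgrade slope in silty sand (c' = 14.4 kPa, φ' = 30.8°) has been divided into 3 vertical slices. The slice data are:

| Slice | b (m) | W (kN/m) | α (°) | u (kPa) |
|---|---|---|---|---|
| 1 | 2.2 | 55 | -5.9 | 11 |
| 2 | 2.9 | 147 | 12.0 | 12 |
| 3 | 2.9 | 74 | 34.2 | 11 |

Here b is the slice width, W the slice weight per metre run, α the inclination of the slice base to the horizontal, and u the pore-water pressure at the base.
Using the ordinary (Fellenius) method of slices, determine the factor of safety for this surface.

FS = 3.33

Ordinary method of slices: FS = Σ[c'·Δl_i + (W_i cosα_i − u_i·Δl_i)·tanφ'] / Σ W_i sinα_i, with Δl_i = b_i / cosα_i.
Slice 1: Δl = 2.2/cos(-5.9°) = 2.212 m; N'_1 = 55·cos(-5.9°) − 11·2.212 = 30.4; c'Δl = 31.85; W sinα = -5.7
Slice 2: Δl = 2.9/cos12.0° = 2.965 m; N'_2 = 147·cos12.0° − 12·2.965 = 108.2; c'Δl = 42.69; W sinα = 30.6
Slice 3: Δl = 2.9/cos34.2° = 3.506 m; N'_3 = 74·cos34.2° − 11·3.506 = 22.6; c'Δl = 50.49; W sinα = 41.6
Σc'Δl = 125.0 kN/m; ΣN' = 161.2 kN/m; ΣW sinα = 66.5 kN/m
Resisting = 125.0 + 161.2·tan30.8° = 125.0 + 96.1 = 221.1 kN/m
FS = 221.1 / 66.5 = 3.325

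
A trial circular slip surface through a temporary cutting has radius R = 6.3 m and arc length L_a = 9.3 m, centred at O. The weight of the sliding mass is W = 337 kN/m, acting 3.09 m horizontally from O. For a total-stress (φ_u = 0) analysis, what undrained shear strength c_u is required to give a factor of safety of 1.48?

FS = c_u·L_a·R / (W·d), so c_u = FS·W·d / (L_a·R).
c_u = 1.48·337·3.09 / (9.30·6.3) = 1541.2 / 58.59 = 26.30 kPa

c_u = 26.3 kPa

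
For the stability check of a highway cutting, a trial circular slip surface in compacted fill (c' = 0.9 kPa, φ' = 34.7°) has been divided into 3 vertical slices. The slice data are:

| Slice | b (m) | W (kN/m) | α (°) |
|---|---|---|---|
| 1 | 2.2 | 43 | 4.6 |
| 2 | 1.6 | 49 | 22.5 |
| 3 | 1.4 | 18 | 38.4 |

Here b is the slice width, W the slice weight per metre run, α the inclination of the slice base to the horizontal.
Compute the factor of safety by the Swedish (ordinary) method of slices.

Ordinary method of slices: FS = Σ[c'·Δl_i + (W_i cosα_i)·tanφ'] / Σ W_i sinα_i, with Δl_i = b_i / cosα_i.
Slice 1: Δl = 2.2/cos4.6° = 2.207 m; N'_1 = 43·cos4.6° = 42.9; c'Δl = 1.99; W sinα = 3.4
Slice 2: Δl = 1.6/cos22.5° = 1.732 m; N'_2 = 49·cos22.5° = 45.3; c'Δl = 1.56; W sinα = 18.8
Slice 3: Δl = 1.4/cos38.4° = 1.786 m; N'_3 = 18·cos38.4° = 14.1; c'Δl = 1.61; W sinα = 11.2
Σc'Δl = 5.2 kN/m; ΣN' = 102.2 kN/m; ΣW sinα = 33.4 kN/m
Resisting = 5.2 + 102.2·tan34.7° = 5.2 + 70.8 = 75.9 kN/m
FS = 75.9 / 33.4 = 2.275

FS = 2.28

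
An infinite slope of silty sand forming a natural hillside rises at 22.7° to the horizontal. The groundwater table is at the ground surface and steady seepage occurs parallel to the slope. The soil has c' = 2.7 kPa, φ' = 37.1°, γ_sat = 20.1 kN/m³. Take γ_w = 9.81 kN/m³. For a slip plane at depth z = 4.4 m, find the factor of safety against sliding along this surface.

With seepage parallel to the slope and the water table at the surface, the effective normal stress on the slip plane uses the buoyant unit weight γ' = γ_sat − γ_w while the driving shear stress uses γ_sat:
FS = [c' + γ' z cos²β tanφ'] / [γ_sat z sinβ cosβ]
γ' = 20.1 − 9.81 = 10.29 kN/m³
Numerator = 2.7 + 10.29·4.4·cos²22.7°·tan37.1° = 2.7 + 10.29·4.4·0.8511·0.7563 = 31.843 kPa
Denominator = 20.1·4.4·sin22.7°·cos22.7° = 20.1·4.4·0.3859·0.9225 = 31.486 kPa
FS = 31.843 / 31.486 = 1.011

FS = 1.01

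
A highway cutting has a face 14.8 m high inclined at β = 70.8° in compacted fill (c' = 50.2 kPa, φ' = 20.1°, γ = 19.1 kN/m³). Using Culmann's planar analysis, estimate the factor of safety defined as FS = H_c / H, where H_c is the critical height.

H_c = (4c'/γ) · sinβ cosφ' / [1 − cos(β − φ')]
    = (4·50.2/19.1) · sin70.8°·cos20.1° / [1 − cos50.7°]
    = 10.513 · 0.8869 / 0.3666 = 25.43 m
FS = H_c / H = 25.43 / 14.8 = 1.718

FS = 1.72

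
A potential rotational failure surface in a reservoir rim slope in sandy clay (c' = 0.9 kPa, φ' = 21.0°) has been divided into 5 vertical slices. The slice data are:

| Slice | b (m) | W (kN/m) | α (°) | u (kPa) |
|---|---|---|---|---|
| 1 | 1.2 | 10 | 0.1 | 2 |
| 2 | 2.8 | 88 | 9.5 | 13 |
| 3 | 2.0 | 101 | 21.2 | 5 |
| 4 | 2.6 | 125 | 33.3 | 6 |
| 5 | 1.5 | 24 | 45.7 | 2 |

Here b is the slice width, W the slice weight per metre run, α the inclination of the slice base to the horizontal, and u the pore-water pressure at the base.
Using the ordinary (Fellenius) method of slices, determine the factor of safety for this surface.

FS = 0.75

Ordinary method of slices: FS = Σ[c'·Δl_i + (W_i cosα_i − u_i·Δl_i)·tanφ'] / Σ W_i sinα_i, with Δl_i = b_i / cosα_i.
Slice 1: Δl = 1.2/cos0.1° = 1.200 m; N'_1 = 10·cos0.1° − 2·1.200 = 7.6; c'Δl = 1.08; W sinα = 0.0
Slice 2: Δl = 2.8/cos9.5° = 2.839 m; N'_2 = 88·cos9.5° − 13·2.839 = 49.9; c'Δl = 2.56; W sinα = 14.5
Slice 3: Δl = 2.0/cos21.2° = 2.145 m; N'_3 = 101·cos21.2° − 5·2.145 = 83.4; c'Δl = 1.93; W sinα = 36.5
Slice 4: Δl = 2.6/cos33.3° = 3.111 m; N'_4 = 125·cos33.3° − 6·3.111 = 85.8; c'Δl = 2.80; W sinα = 68.6
Slice 5: Δl = 1.5/cos45.7° = 2.148 m; N'_5 = 24·cos45.7° − 2·2.148 = 12.5; c'Δl = 1.93; W sinα = 17.2
Σc'Δl = 10.3 kN/m; ΣN' = 239.2 kN/m; ΣW sinα = 136.9 kN/m
Resisting = 10.3 + 239.2·tan21.0° = 10.3 + 91.8 = 102.1 kN/m
FS = 102.1 / 136.9 = 0.746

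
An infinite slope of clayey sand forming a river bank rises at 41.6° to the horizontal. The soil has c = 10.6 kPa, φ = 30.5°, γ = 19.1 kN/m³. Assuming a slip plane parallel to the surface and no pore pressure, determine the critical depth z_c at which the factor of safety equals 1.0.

z_c = 3.32 m

Setting FS = 1.00 in FS = [c + γz cos²β tanφ] / [γz sinβ cosβ] and solving for z:
z = c / [γ cosβ (FS·sinβ − cosβ·tanφ)]
  = 10.6 / [19.1·cos41.6°·(1.00·sin41.6° − cos41.6°·tan30.5°)]
  = 10.6 / [19.1·0.7478·(1.00·0.6639 − 0.7478·0.5890)]
  = 10.6 / 3.1914 = 3.321 m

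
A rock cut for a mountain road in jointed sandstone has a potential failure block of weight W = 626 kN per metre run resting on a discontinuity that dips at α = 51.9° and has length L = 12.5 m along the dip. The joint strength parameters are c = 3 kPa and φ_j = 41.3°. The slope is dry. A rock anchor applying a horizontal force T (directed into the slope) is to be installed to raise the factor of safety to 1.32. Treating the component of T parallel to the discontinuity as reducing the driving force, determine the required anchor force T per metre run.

T = 182 kN/m

Resolving forces along and normal to the sliding plane, with the horizontal anchor force T adding T·sinα to the effective normal force and T·cosα acting up the plane against the driving force:
FS = [cL + (W cosα + T sinα) tanφ_j] / [W sinα − T cosα]
Without the anchor: N' = 386.3 kN/m, driving T_d = 492.6 kN/m, resisting R = 3·12.5 + 386.3·tan41.3° = 376.8 kN/m, FS = 0.76.
Setting FS = 1.32 and solving for T:
1.32·(492.6 − T cos51.9°) = 376.8 + T sin51.9°·tan41.3°
T·(sin51.9°·tan41.3° + 1.32·cos51.9°) = 1.32·492.6 − 376.8
T·(0.7869·0.8785 + 1.32·0.6170) = 650.3 − 376.8 = 273.4
T·1.5058 = 273.4
T = 181.6 kN/m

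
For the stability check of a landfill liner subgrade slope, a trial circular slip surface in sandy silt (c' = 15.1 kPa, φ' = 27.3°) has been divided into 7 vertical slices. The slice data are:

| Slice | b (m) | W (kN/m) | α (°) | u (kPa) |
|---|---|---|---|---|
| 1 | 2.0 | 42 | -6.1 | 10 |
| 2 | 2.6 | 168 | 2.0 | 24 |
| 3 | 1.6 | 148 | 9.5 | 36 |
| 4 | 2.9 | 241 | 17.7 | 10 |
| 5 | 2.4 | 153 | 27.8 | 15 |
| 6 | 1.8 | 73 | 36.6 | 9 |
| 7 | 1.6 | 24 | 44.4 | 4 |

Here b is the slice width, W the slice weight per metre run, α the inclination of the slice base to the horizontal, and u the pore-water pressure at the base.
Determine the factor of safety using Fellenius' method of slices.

FS = 2.32

Ordinary method of slices: FS = Σ[c'·Δl_i + (W_i cosα_i − u_i·Δl_i)·tanφ'] / Σ W_i sinα_i, with Δl_i = b_i / cosα_i.
Slice 1: Δl = 2.0/cos(-6.1°) = 2.011 m; N'_1 = 42·cos(-6.1°) − 10·2.011 = 21.6; c'Δl = 30.37; W sinα = -4.5
Slice 2: Δl = 2.6/cos2.0° = 2.602 m; N'_2 = 168·cos2.0° − 24·2.602 = 105.5; c'Δl = 39.28; W sinα = 5.9
Slice 3: Δl = 1.6/cos9.5° = 1.622 m; N'_3 = 148·cos9.5° − 36·1.622 = 87.6; c'Δl = 24.50; W sinα = 24.4
Slice 4: Δl = 2.9/cos17.7° = 3.044 m; N'_4 = 241·cos17.7° − 10·3.044 = 199.2; c'Δl = 45.97; W sinα = 73.3
Slice 5: Δl = 2.4/cos27.8° = 2.713 m; N'_5 = 153·cos27.8° − 15·2.713 = 94.6; c'Δl = 40.97; W sinα = 71.4
Slice 6: Δl = 1.8/cos36.6° = 2.242 m; N'_6 = 73·cos36.6° − 9·2.242 = 38.4; c'Δl = 33.86; W sinα = 43.5
Slice 7: Δl = 1.6/cos44.4° = 2.239 m; N'_7 = 24·cos44.4° − 4·2.239 = 8.2; c'Δl = 33.82; W sinα = 16.8
Σc'Δl = 248.8 kN/m; ΣN' = 555.1 kN/m; ΣW sinα = 230.8 kN/m
Resisting = 248.8 + 555.1·tan27.3° = 248.8 + 286.5 = 535.3 kN/m
FS = 535.3 / 230.8 = 2.319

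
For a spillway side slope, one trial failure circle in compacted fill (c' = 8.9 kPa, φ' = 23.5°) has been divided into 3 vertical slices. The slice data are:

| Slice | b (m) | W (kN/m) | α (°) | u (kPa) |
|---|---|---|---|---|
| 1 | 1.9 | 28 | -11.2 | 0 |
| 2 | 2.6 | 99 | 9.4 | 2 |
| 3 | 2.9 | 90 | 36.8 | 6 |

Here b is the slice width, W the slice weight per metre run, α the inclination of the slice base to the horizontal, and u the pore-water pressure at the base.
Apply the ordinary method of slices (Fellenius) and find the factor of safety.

Ordinary method of slices: FS = Σ[c'·Δl_i + (W_i cosα_i − u_i·Δl_i)·tanφ'] / Σ W_i sinα_i, with Δl_i = b_i / cosα_i.
Slice 1: Δl = 1.9/cos(-11.2°) = 1.937 m; N'_1 = 28·cos(-11.2°) − 0·1.937 = 27.5; c'Δl = 17.24; W sinα = -5.4
Slice 2: Δl = 2.6/cos9.4° = 2.635 m; N'_2 = 99·cos9.4° − 2·2.635 = 92.4; c'Δl = 23.45; W sinα = 16.2
Slice 3: Δl = 2.9/cos36.8° = 3.622 m; N'_3 = 90·cos36.8° − 6·3.622 = 50.3; c'Δl = 32.23; W sinα = 53.9
Σc'Δl = 72.9 kN/m; ΣN' = 170.2 kN/m; ΣW sinα = 64.6 kN/m
Resisting = 72.9 + 170.2·tan23.5° = 72.9 + 74.0 = 146.9 kN/m
FS = 146.9 / 64.6 = 2.273

FS = 2.27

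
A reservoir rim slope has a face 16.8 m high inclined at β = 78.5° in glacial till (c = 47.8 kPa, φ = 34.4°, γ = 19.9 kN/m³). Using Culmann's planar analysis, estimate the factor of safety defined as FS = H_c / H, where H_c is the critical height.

FS = 1.64

H_c = (4c/γ) · sinβ cosφ / [1 − cos(β − φ)]
    = (4·47.8/19.9) · sin78.5°·cos34.4° / [1 − cos44.1°]
    = 9.608 · 0.8085 / 0.2819 = 27.56 m
FS = H_c / H = 27.56 / 16.8 = 1.641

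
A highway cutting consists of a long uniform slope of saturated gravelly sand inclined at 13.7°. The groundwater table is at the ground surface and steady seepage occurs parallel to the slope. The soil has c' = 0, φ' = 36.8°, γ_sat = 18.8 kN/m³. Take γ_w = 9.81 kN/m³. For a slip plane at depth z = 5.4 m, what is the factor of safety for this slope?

With seepage parallel to the slope and the water table at the surface, the effective normal stress on the slip plane uses the buoyant unit weight γ' = γ_sat − γ_w while the driving shear stress uses γ_sat:
FS = [c' + γ' z cos²β tanφ'] / [γ_sat z sinβ cosβ]
(For c' = 0 this reduces to FS = (γ'/γ_sat)·tanφ'/tanβ.)
γ' = 18.8 − 9.81 = 8.99 kN/m³
Numerator = 0.0 + 8.99·5.4·cos²13.7°·tan36.8° = 0.0 + 8.99·5.4·0.9439·0.7481 = 34.280 kPa
Denominator = 18.8·5.4·sin13.7°·cos13.7° = 18.8·5.4·0.2368·0.9715 = 23.360 kPa
FS = 34.280 / 23.360 = 1.467

FS = 1.47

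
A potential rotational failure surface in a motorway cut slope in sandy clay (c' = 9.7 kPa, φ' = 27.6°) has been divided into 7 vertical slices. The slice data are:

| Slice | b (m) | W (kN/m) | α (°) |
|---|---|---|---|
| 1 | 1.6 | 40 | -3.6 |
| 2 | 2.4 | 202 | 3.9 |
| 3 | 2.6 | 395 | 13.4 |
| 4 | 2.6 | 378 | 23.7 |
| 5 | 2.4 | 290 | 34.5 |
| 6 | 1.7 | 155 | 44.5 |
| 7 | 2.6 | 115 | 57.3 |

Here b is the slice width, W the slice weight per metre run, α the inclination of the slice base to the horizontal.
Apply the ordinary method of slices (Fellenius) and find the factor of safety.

FS = 1.46

Ordinary method of slices: FS = Σ[c'·Δl_i + (W_i cosα_i)·tanφ'] / Σ W_i sinα_i, with Δl_i = b_i / cosα_i.
Slice 1: Δl = 1.6/cos(-3.6°) = 1.603 m; N'_1 = 40·cos(-3.6°) = 39.9; c'Δl = 15.55; W sinα = -2.5
Slice 2: Δl = 2.4/cos3.9° = 2.406 m; N'_2 = 202·cos3.9° = 201.5; c'Δl = 23.33; W sinα = 13.7
Slice 3: Δl = 2.6/cos13.4° = 2.673 m; N'_3 = 395·cos13.4° = 384.2; c'Δl = 25.93; W sinα = 91.5
Slice 4: Δl = 2.6/cos23.7° = 2.839 m; N'_4 = 378·cos23.7° = 346.1; c'Δl = 27.54; W sinα = 151.9
Slice 5: Δl = 2.4/cos34.5° = 2.912 m; N'_5 = 290·cos34.5° = 239.0; c'Δl = 28.25; W sinα = 164.3
Slice 6: Δl = 1.7/cos44.5° = 2.383 m; N'_6 = 155·cos44.5° = 110.6; c'Δl = 23.12; W sinα = 108.6
Slice 7: Δl = 2.6/cos57.3° = 4.813 m; N'_7 = 115·cos57.3° = 62.1; c'Δl = 46.68; W sinα = 96.8
Σc'Δl = 190.4 kN/m; ΣN' = 1383.5 kN/m; ΣW sinα = 624.4 kN/m
Resisting = 190.4 + 1383.5·tan27.6° = 190.4 + 723.3 = 913.7 kN/m
FS = 913.7 / 624.4 = 1.463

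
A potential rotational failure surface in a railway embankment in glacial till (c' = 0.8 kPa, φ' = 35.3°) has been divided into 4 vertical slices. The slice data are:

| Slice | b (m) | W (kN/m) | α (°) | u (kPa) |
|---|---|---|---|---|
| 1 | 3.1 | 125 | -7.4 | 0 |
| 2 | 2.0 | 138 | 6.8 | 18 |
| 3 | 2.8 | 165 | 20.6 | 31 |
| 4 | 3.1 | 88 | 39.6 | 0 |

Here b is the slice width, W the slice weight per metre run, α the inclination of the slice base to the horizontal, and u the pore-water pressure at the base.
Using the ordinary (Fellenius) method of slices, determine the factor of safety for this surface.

FS = 2.28

Ordinary method of slices: FS = Σ[c'·Δl_i + (W_i cosα_i − u_i·Δl_i)·tanφ'] / Σ W_i sinα_i, with Δl_i = b_i / cosα_i.
Slice 1: Δl = 3.1/cos(-7.4°) = 3.126 m; N'_1 = 125·cos(-7.4°) − 0·3.126 = 124.0; c'Δl = 2.50; W sinα = -16.1
Slice 2: Δl = 2.0/cos6.8° = 2.014 m; N'_2 = 138·cos6.8° − 18·2.014 = 100.8; c'Δl = 1.61; W sinα = 16.3
Slice 3: Δl = 2.8/cos20.6° = 2.991 m; N'_3 = 165·cos20.6° − 31·2.991 = 61.7; c'Δl = 2.39; W sinα = 58.1
Slice 4: Δl = 3.1/cos39.6° = 4.023 m; N'_4 = 88·cos39.6° − 0·4.023 = 67.8; c'Δl = 3.22; W sinα = 56.1
Σc'Δl = 9.7 kN/m; ΣN' = 354.3 kN/m; ΣW sinα = 114.4 kN/m
Resisting = 9.7 + 354.3·tan35.3° = 9.7 + 250.8 = 260.6 kN/m
FS = 260.6 / 114.4 = 2.278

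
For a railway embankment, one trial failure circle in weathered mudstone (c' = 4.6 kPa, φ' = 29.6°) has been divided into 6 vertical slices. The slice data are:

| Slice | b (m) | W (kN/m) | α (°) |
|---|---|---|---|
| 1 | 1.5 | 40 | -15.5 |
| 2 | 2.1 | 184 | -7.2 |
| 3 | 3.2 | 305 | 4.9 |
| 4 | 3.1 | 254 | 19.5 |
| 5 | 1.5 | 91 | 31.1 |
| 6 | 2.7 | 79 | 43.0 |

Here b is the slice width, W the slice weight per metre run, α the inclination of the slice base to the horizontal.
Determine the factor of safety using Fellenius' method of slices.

Ordinary method of slices: FS = Σ[c'·Δl_i + (W_i cosα_i)·tanφ'] / Σ W_i sinα_i, with Δl_i = b_i / cosα_i.
Slice 1: Δl = 1.5/cos(-15.5°) = 1.557 m; N'_1 = 40·cos(-15.5°) = 38.5; c'Δl = 7.16; W sinα = -10.7
Slice 2: Δl = 2.1/cos(-7.2°) = 2.117 m; N'_2 = 184·cos(-7.2°) = 182.5; c'Δl = 9.74; W sinα = -23.1
Slice 3: Δl = 3.2/cos4.9° = 3.212 m; N'_3 = 305·cos4.9° = 303.9; c'Δl = 14.77; W sinα = 26.1
Slice 4: Δl = 3.1/cos19.5° = 3.289 m; N'_4 = 254·cos19.5° = 239.4; c'Δl = 15.13; W sinα = 84.8
Slice 5: Δl = 1.5/cos31.1° = 1.752 m; N'_5 = 91·cos31.1° = 77.9; c'Δl = 8.06; W sinα = 47.0
Slice 6: Δl = 2.7/cos43.0° = 3.692 m; N'_6 = 79·cos43.0° = 57.8; c'Δl = 16.98; W sinα = 53.9
Σc'Δl = 71.8 kN/m; ΣN' = 900.1 kN/m; ΣW sinα = 178.0 kN/m
Resisting = 71.8 + 900.1·tan29.6° = 71.8 + 511.3 = 583.2 kN/m
FS = 583.2 / 178.0 = 3.277

FS = 3.28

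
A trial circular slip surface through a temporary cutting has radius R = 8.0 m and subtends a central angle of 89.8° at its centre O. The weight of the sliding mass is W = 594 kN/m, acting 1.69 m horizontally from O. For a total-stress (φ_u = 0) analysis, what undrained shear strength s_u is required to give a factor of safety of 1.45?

s_u = 14.5 kPa

FS = s_u·L_a·R / (W·d), so s_u = FS·W·d / (L_a·R).
Arc length L_a = R·θ = 8.0·(89.8°·π/180) = 8.0·1.5673 = 12.54 m
s_u = 1.45·594·1.69 / (12.54·8.0) = 1455.6 / 100.31 = 14.51 kPa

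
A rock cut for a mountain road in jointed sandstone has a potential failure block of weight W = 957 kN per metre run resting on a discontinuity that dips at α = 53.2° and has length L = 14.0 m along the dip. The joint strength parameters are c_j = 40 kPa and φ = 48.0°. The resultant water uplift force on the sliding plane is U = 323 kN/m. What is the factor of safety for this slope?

Resolving the block weight along and normal to the plane and applying the Mohr–Coulomb strength on the joint:
N' = W cosα − U = 957·cos53.2° − 323 = 250.3 kN/m
Driving force T = W sinα = 957·sin53.2° = 766.3 kN/m
Resisting force R = c_j·L + N'·tanφ = 40·14.0 + 250.3·tan48.0° = 560.0 + 277.9 = 837.9 kN/m
FS = R / T = 837.9 / 766.3 = 1.093

FS = 1.09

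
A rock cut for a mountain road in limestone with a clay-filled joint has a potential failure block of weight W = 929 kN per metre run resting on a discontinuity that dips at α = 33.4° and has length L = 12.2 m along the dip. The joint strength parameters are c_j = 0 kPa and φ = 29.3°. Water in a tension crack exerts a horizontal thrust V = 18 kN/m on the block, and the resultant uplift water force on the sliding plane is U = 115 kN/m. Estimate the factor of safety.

Resolving the block weight along and normal to the plane and applying the Mohr–Coulomb strength on the joint:
N' = W cosα − U − V sinα = 929·cos33.4° − 115 − 18·sin33.4° = 650.7 kN/m
Driving force T = W sinα + V cosα = 929·sin33.4° + 18·cos33.4° = 526.4 kN/m
Resisting force R = c_j·L + N'·tanφ = 0·12.2 + 650.7·tan29.3° = 0.0 + 365.1 = 365.1 kN/m
FS = R / T = 365.1 / 526.4 = 0.694

FS = 0.69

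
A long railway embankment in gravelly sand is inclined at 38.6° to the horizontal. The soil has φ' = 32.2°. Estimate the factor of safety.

For a dry cohesionless infinite slope the factor of safety is FS = tanφ' / tanβ.
FS = tan32.2° / tan38.6° = 0.6297 / 0.7983 = 0.789

FS = 0.79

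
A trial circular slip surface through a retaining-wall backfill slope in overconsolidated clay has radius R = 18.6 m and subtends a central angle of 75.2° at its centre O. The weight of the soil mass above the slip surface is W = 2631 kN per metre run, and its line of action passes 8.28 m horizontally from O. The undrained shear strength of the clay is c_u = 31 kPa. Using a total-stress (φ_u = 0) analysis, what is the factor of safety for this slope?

FS = 0.65

Taking moments about the centre O, the resisting moment is provided by the undrained shear strength acting along the arc:
Arc length L_a = R·θ = 18.6·(75.2°·π/180) = 18.6·1.3125 = 24.41 m
M_R = c_u·L_a·R = 31·24.41·18.6 = 14076.1 kN·m/m
M_D = W·d = 2631·8.28 = 21784.7 kN·m/m
FS = M_R / M_D = 14076.1 / 21784.7 = 0.646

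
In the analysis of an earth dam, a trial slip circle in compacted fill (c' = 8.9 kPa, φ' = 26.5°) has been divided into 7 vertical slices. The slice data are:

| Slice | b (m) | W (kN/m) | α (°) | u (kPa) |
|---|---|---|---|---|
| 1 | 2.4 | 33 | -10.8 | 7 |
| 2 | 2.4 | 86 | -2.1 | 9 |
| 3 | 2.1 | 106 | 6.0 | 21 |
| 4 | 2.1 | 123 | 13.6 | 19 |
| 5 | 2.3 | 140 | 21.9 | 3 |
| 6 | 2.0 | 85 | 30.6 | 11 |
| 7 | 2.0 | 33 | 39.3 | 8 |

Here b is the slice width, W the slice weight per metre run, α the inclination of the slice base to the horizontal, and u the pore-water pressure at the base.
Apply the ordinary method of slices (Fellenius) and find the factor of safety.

Ordinary method of slices: FS = Σ[c'·Δl_i + (W_i cosα_i − u_i·Δl_i)·tanφ'] / Σ W_i sinα_i, with Δl_i = b_i / cosα_i.
Slice 1: Δl = 2.4/cos(-10.8°) = 2.443 m; N'_1 = 33·cos(-10.8°) − 7·2.443 = 15.3; c'Δl = 21.75; W sinα = -6.2
Slice 2: Δl = 2.4/cos(-2.1°) = 2.402 m; N'_2 = 86·cos(-2.1°) − 9·2.402 = 64.3; c'Δl = 21.37; W sinα = -3.2
Slice 3: Δl = 2.1/cos6.0° = 2.112 m; N'_3 = 106·cos6.0° − 21·2.112 = 61.1; c'Δl = 18.79; W sinα = 11.1
Slice 4: Δl = 2.1/cos13.6° = 2.161 m; N'_4 = 123·cos13.6° − 19·2.161 = 78.5; c'Δl = 19.23; W sinα = 28.9
Slice 5: Δl = 2.3/cos21.9° = 2.479 m; N'_5 = 140·cos21.9° − 3·2.479 = 122.5; c'Δl = 22.06; W sinα = 52.2
Slice 6: Δl = 2.0/cos30.6° = 2.324 m; N'_6 = 85·cos30.6° − 11·2.324 = 47.6; c'Δl = 20.68; W sinα = 43.3
Slice 7: Δl = 2.0/cos39.3° = 2.585 m; N'_7 = 33·cos39.3° − 8·2.585 = 4.9; c'Δl = 23.00; W sinα = 20.9
Σc'Δl = 146.9 kN/m; ΣN' = 394.1 kN/m; ΣW sinα = 147.1 kN/m
Resisting = 146.9 + 394.1·tan26.5° = 146.9 + 196.5 = 343.4 kN/m
FS = 343.4 / 147.1 = 2.335

FS = 2.34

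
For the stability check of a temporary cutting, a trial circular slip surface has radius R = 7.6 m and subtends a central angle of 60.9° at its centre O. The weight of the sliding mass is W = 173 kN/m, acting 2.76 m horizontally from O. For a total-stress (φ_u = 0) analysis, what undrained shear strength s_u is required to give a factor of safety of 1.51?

s_u = 11.7 kPa

FS = s_u·L_a·R / (W·d), so s_u = FS·W·d / (L_a·R).
Arc length L_a = R·θ = 7.6·(60.9°·π/180) = 7.6·1.0629 = 8.08 m
s_u = 1.51·173·2.76 / (8.08·7.6) = 721.0 / 61.39 = 11.74 kPa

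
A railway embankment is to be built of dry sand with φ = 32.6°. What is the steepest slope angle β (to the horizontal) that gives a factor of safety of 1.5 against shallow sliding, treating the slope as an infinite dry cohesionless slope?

β = 23.1°

For an infinite dry cohesionless slope FS = tanφ/tanβ, so tanβ = tanφ / FS.
tanβ = tan32.6° / 1.5 = 0.6395 / 1.5 = 0.4264
β = arctan(0.4264) = 23.09°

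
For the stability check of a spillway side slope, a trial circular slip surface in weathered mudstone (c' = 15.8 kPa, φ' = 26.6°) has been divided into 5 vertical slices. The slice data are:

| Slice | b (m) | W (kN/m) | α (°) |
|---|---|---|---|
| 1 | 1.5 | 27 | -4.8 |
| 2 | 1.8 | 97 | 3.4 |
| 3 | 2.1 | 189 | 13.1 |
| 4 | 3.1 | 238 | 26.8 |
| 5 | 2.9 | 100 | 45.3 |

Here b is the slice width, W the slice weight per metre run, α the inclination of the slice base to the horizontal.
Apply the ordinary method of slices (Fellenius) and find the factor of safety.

FS = 2.23

Ordinary method of slices: FS = Σ[c'·Δl_i + (W_i cosα_i)·tanφ'] / Σ W_i sinα_i, with Δl_i = b_i / cosα_i.
Slice 1: Δl = 1.5/cos(-4.8°) = 1.505 m; N'_1 = 27·cos(-4.8°) = 26.9; c'Δl = 23.78; W sinα = -2.3
Slice 2: Δl = 1.8/cos3.4° = 1.803 m; N'_2 = 97·cos3.4° = 96.8; c'Δl = 28.49; W sinα = 5.8
Slice 3: Δl = 2.1/cos13.1° = 2.156 m; N'_3 = 189·cos13.1° = 184.1; c'Δl = 34.07; W sinα = 42.8
Slice 4: Δl = 3.1/cos26.8° = 3.473 m; N'_4 = 238·cos26.8° = 212.4; c'Δl = 54.87; W sinα = 107.3
Slice 5: Δl = 2.9/cos45.3° = 4.123 m; N'_5 = 100·cos45.3° = 70.3; c'Δl = 65.14; W sinα = 71.1
Σc'Δl = 206.4 kN/m; ΣN' = 590.6 kN/m; ΣW sinα = 224.7 kN/m
Resisting = 206.4 + 590.6·tan26.6° = 206.4 + 295.7 = 502.1 kN/m
FS = 502.1 / 224.7 = 2.234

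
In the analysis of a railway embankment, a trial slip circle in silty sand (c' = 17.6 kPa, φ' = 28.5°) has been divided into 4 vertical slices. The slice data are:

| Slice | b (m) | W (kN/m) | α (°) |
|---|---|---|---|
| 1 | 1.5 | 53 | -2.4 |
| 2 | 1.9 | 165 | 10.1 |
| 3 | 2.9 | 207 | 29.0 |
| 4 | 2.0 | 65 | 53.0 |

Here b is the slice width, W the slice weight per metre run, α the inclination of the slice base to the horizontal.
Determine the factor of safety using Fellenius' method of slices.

Ordinary method of slices: FS = Σ[c'·Δl_i + (W_i cosα_i)·tanφ'] / Σ W_i sinα_i, with Δl_i = b_i / cosα_i.
Slice 1: Δl = 1.5/cos(-2.4°) = 1.501 m; N'_1 = 53·cos(-2.4°) = 53.0; c'Δl = 26.42; W sinα = -2.2
Slice 2: Δl = 1.9/cos10.1° = 1.930 m; N'_2 = 165·cos10.1° = 162.4; c'Δl = 33.97; W sinα = 28.9
Slice 3: Δl = 2.9/cos29.0° = 3.316 m; N'_3 = 207·cos29.0° = 181.0; c'Δl = 58.36; W sinα = 100.4
Slice 4: Δl = 2.0/cos53.0° = 3.323 m; N'_4 = 65·cos53.0° = 39.1; c'Δl = 58.49; W sinα = 51.9
Σc'Δl = 177.2 kN/m; ΣN' = 435.6 kN/m; ΣW sinα = 179.0 kN/m
Resisting = 177.2 + 435.6·tan28.5° = 177.2 + 236.5 = 413.7 kN/m
FS = 413.7 / 179.0 = 2.312

FS = 2.31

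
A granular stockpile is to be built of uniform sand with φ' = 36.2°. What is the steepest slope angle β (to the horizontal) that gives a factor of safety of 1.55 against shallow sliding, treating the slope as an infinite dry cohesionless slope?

β = 25.3°

For an infinite dry cohesionless slope FS = tanφ'/tanβ, so tanβ = tanφ' / FS.
tanβ = tan36.2° / 1.55 = 0.7319 / 1.55 = 0.4722
β = arctan(0.4722) = 25.28°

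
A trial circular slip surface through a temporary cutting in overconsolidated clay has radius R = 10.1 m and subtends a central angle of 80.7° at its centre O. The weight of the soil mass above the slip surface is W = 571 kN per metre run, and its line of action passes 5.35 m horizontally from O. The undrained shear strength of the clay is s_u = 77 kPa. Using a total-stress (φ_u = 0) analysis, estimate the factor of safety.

Taking moments about the centre O, the resisting moment is provided by the undrained shear strength acting along the arc:
Arc length L_a = R·θ = 10.1·(80.7°·π/180) = 10.1·1.4085 = 14.23 m
M_R = s_u·L_a·R = 77·14.23·10.1 = 11063.3 kN·m/m
M_D = W·d = 571·5.35 = 3054.8 kN·m/m
FS = M_R / M_D = 11063.3 / 3054.8 = 3.622

FS = 3.62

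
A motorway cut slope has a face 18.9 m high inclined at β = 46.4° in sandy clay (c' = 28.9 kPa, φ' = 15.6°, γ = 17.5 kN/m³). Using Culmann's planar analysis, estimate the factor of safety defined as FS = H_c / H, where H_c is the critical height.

FS = 1.73

H_c = (4c'/γ) · sinβ cosφ' / [1 − cos(β − φ')]
    = (4·28.9/17.5) · sin46.4°·cos15.6° / [1 − cos30.8°]
    = 6.606 · 0.6975 / 0.1410 = 32.67 m
FS = H_c / H = 32.67 / 18.9 = 1.728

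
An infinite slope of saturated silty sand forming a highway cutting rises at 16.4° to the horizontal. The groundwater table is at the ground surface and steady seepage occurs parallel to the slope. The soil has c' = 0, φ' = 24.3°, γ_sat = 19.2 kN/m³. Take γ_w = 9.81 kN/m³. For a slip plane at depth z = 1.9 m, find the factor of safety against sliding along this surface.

With seepage parallel to the slope and the water table at the surface, the effective normal stress on the slip plane uses the buoyant unit weight γ' = γ_sat − γ_w while the driving shear stress uses γ_sat:
FS = [c' + γ' z cos²β tanφ'] / [γ_sat z sinβ cosβ]
(For c' = 0 this reduces to FS = (γ'/γ_sat)·tanφ'/tanβ.)
γ' = 19.2 − 9.81 = 9.39 kN/m³
Numerator = 0.0 + 9.39·1.9·cos²16.4°·tan24.3° = 0.0 + 9.39·1.9·0.9203·0.4515 = 7.413 kPa
Denominator = 19.2·1.9·sin16.4°·cos16.4° = 19.2·1.9·0.2823·0.9593 = 9.881 kPa
FS = 7.413 / 9.881 = 0.750

FS = 0.75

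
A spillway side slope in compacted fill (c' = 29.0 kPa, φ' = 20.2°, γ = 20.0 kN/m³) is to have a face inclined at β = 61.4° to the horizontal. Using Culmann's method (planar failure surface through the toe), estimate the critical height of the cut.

H_c = 19.30 m

Culmann's analysis gives the critical failure plane at α_cr = (β + φ')/2 = (61.4 + 20.2)/2 = 40.8°, and the critical height
H_c = (4c'/γ) · sinβ cosφ' / [1 − cos(β − φ')]
    = (4·29.0/20.0) · sin61.4°·cos20.2° / [1 − cos(41.2°)]
    = 5.800 · 0.8780·0.9385 / [1 − 0.7524]
    = 5.800 · 0.8240 / 0.2476
    = 19.30 m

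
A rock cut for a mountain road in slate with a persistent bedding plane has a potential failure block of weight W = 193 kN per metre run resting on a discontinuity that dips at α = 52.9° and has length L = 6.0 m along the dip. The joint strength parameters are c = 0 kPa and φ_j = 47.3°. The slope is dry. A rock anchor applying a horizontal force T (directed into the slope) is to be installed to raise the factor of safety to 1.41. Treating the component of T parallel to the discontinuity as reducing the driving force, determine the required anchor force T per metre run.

T = 53 kN/m

Resolving forces along and normal to the sliding plane, with the horizontal anchor force T adding T·sinα to the effective normal force and T·cosα acting up the plane against the driving force:
FS = [cL + (W cosα + T sinα) tanφ_j] / [W sinα − T cosα]
Without the anchor: N' = 116.4 kN/m, driving T_d = 153.9 kN/m, resisting R = 0·6.0 + 116.4·tan47.3° = 126.2 kN/m, FS = 0.82.
Setting FS = 1.41 and solving for T:
1.41·(153.9 − T cos52.9°) = 126.2 + T sin52.9°·tan47.3°
T·(sin52.9°·tan47.3° + 1.41·cos52.9°) = 1.41·153.9 − 126.2
T·(0.7976·1.0837 + 1.41·0.6032) = 217.0 − 126.2 = 90.9
T·1.7149 = 90.9
T = 53.0 kN/m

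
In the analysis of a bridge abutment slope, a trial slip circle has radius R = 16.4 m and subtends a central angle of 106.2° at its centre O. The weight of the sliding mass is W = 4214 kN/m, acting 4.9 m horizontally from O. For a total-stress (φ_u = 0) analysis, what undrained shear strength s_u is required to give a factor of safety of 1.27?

s_u = 52.6 kPa

FS = s_u·L_a·R / (W·d), so s_u = FS·W·d / (L_a·R).
Arc length L_a = R·θ = 16.4·(106.2°·π/180) = 16.4·1.8535 = 30.40 m
s_u = 1.27·4214·4.9 / (30.40·16.4) = 26223.7 / 498.53 = 52.60 kPa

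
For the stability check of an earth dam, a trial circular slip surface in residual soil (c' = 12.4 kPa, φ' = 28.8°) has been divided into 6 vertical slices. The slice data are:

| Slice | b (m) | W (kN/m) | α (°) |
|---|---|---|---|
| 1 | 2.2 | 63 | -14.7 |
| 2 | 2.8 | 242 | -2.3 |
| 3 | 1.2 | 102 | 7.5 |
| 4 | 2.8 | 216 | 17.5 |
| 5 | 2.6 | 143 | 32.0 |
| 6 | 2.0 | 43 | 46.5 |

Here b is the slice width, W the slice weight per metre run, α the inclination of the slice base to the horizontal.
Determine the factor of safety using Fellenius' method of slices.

Ordinary method of slices: FS = Σ[c'·Δl_i + (W_i cosα_i)·tanφ'] / Σ W_i sinα_i, with Δl_i = b_i / cosα_i.
Slice 1: Δl = 2.2/cos(-14.7°) = 2.274 m; N'_1 = 63·cos(-14.7°) = 60.9; c'Δl = 28.20; W sinα = -16.0
Slice 2: Δl = 2.8/cos(-2.3°) = 2.802 m; N'_2 = 242·cos(-2.3°) = 241.8; c'Δl = 34.75; W sinα = -9.7
Slice 3: Δl = 1.2/cos7.5° = 1.210 m; N'_3 = 102·cos7.5° = 101.1; c'Δl = 15.01; W sinα = 13.3
Slice 4: Δl = 2.8/cos17.5° = 2.936 m; N'_4 = 216·cos17.5° = 206.0; c'Δl = 36.40; W sinα = 65.0
Slice 5: Δl = 2.6/cos32.0° = 3.066 m; N'_5 = 143·cos32.0° = 121.3; c'Δl = 38.02; W sinα = 75.8
Slice 6: Δl = 2.0/cos46.5° = 2.905 m; N'_6 = 43·cos46.5° = 29.6; c'Δl = 36.03; W sinα = 31.2
Σc'Δl = 188.4 kN/m; ΣN' = 760.7 kN/m; ΣW sinα = 159.5 kN/m
Resisting = 188.4 + 760.7·tan28.8° = 188.4 + 418.2 = 606.6 kN/m
FS = 606.6 / 159.5 = 3.802

FS = 3.80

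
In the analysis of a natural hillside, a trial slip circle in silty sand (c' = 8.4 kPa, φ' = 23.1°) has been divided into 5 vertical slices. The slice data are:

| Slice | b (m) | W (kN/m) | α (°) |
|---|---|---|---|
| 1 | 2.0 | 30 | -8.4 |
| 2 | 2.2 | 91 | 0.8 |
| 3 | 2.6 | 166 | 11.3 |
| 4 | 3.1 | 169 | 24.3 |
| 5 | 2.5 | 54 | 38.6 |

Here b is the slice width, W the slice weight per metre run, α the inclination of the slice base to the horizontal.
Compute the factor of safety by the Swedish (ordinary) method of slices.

Ordinary method of slices: FS = Σ[c'·Δl_i + (W_i cosα_i)·tanφ'] / Σ W_i sinα_i, with Δl_i = b_i / cosα_i.
Slice 1: Δl = 2.0/cos(-8.4°) = 2.022 m; N'_1 = 30·cos(-8.4°) = 29.7; c'Δl = 16.98; W sinα = -4.4
Slice 2: Δl = 2.2/cos0.8° = 2.200 m; N'_2 = 91·cos0.8° = 91.0; c'Δl = 18.48; W sinα = 1.3
Slice 3: Δl = 2.6/cos11.3° = 2.651 m; N'_3 = 166·cos11.3° = 162.8; c'Δl = 22.27; W sinα = 32.5
Slice 4: Δl = 3.1/cos24.3° = 3.401 m; N'_4 = 169·cos24.3° = 154.0; c'Δl = 28.57; W sinα = 69.5
Slice 5: Δl = 2.5/cos38.6° = 3.199 m; N'_5 = 54·cos38.6° = 42.2; c'Δl = 26.87; W sinα = 33.7
Σc'Δl = 113.2 kN/m; ΣN' = 479.7 kN/m; ΣW sinα = 132.7 kN/m
Resisting = 113.2 + 479.7·tan23.1° = 113.2 + 204.6 = 317.8 kN/m
FS = 317.8 / 132.7 = 2.396

FS = 2.40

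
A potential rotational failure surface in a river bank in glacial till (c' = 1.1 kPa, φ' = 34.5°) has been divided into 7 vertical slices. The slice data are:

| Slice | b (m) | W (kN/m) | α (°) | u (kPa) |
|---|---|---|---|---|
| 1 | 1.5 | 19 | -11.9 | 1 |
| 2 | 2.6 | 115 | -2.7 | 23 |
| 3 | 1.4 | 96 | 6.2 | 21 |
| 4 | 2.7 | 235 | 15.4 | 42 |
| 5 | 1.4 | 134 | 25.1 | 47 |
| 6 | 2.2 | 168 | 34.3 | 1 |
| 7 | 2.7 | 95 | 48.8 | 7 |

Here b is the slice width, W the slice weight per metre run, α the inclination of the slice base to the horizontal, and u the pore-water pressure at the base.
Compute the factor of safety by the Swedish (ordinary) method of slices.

FS = 1.18

Ordinary method of slices: FS = Σ[c'·Δl_i + (W_i cosα_i − u_i·Δl_i)·tanφ'] / Σ W_i sinα_i, with Δl_i = b_i / cosα_i.
Slice 1: Δl = 1.5/cos(-11.9°) = 1.533 m; N'_1 = 19·cos(-11.9°) − 1·1.533 = 17.1; c'Δl = 1.69; W sinα = -3.9
Slice 2: Δl = 2.6/cos(-2.7°) = 2.603 m; N'_2 = 115·cos(-2.7°) − 23·2.603 = 55.0; c'Δl = 2.86; W sinα = -5.4
Slice 3: Δl = 1.4/cos6.2° = 1.408 m; N'_3 = 96·cos6.2° − 21·1.408 = 65.9; c'Δl = 1.55; W sinα = 10.4
Slice 4: Δl = 2.7/cos15.4° = 2.801 m; N'_4 = 235·cos15.4° − 42·2.801 = 108.9; c'Δl = 3.08; W sinα = 62.4
Slice 5: Δl = 1.4/cos25.1° = 1.546 m; N'_5 = 134·cos25.1° − 47·1.546 = 48.7; c'Δl = 1.70; W sinα = 56.8
Slice 6: Δl = 2.2/cos34.3° = 2.663 m; N'_6 = 168·cos34.3° − 1·2.663 = 136.1; c'Δl = 2.93; W sinα = 94.7
Slice 7: Δl = 2.7/cos48.8° = 4.099 m; N'_7 = 95·cos48.8° − 7·4.099 = 33.9; c'Δl = 4.51; W sinα = 71.5
Σc'Δl = 18.3 kN/m; ΣN' = 465.6 kN/m; ΣW sinα = 286.4 kN/m
Resisting = 18.3 + 465.6·tan34.5° = 18.3 + 320.0 = 338.3 kN/m
FS = 338.3 / 286.4 = 1.181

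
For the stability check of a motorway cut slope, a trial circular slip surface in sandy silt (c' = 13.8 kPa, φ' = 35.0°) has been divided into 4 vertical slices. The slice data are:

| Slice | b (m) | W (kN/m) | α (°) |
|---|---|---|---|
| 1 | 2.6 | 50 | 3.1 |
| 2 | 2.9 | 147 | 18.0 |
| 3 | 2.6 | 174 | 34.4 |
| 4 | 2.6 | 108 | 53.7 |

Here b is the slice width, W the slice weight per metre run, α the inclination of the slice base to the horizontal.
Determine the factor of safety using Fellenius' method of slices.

Ordinary method of slices: FS = Σ[c'·Δl_i + (W_i cosα_i)·tanφ'] / Σ W_i sinα_i, with Δl_i = b_i / cosα_i.
Slice 1: Δl = 2.6/cos3.1° = 2.604 m; N'_1 = 50·cos3.1° = 49.9; c'Δl = 35.93; W sinα = 2.7
Slice 2: Δl = 2.9/cos18.0° = 3.049 m; N'_2 = 147·cos18.0° = 139.8; c'Δl = 42.08; W sinα = 45.4
Slice 3: Δl = 2.6/cos34.4° = 3.151 m; N'_3 = 174·cos34.4° = 143.6; c'Δl = 43.48; W sinα = 98.3
Slice 4: Δl = 2.6/cos53.7° = 4.392 m; N'_4 = 108·cos53.7° = 63.9; c'Δl = 60.61; W sinα = 87.0
Σc'Δl = 182.1 kN/m; ΣN' = 397.2 kN/m; ΣW sinα = 233.5 kN/m
Resisting = 182.1 + 397.2·tan35.0° = 182.1 + 278.1 = 460.3 kN/m
FS = 460.3 / 233.5 = 1.971

FS = 1.97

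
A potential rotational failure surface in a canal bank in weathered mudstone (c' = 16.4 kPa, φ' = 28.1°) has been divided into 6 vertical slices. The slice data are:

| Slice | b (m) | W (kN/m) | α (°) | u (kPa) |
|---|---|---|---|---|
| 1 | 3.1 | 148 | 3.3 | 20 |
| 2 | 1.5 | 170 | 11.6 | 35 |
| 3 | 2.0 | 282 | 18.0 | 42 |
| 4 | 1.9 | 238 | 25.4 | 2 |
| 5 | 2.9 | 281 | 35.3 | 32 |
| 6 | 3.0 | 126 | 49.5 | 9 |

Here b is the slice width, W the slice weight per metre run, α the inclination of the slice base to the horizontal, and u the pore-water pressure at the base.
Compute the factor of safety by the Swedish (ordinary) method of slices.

Ordinary method of slices: FS = Σ[c'·Δl_i + (W_i cosα_i − u_i·Δl_i)·tanφ'] / Σ W_i sinα_i, with Δl_i = b_i / cosα_i.
Slice 1: Δl = 3.1/cos3.3° = 3.105 m; N'_1 = 148·cos3.3° − 20·3.105 = 85.7; c'Δl = 50.92; W sinα = 8.5
Slice 2: Δl = 1.5/cos11.6° = 1.531 m; N'_2 = 170·cos11.6° − 35·1.531 = 112.9; c'Δl = 25.11; W sinα = 34.2
Slice 3: Δl = 2.0/cos18.0° = 2.103 m; N'_3 = 282·cos18.0° − 42·2.103 = 179.9; c'Δl = 34.49; W sinα = 87.1
Slice 4: Δl = 1.9/cos25.4° = 2.103 m; N'_4 = 238·cos25.4° − 2·2.103 = 210.8; c'Δl = 34.49; W sinα = 102.1
Slice 5: Δl = 2.9/cos35.3° = 3.553 m; N'_5 = 281·cos35.3° − 32·3.553 = 115.6; c'Δl = 58.27; W sinα = 162.4
Slice 6: Δl = 3.0/cos49.5° = 4.619 m; N'_6 = 126·cos49.5° − 9·4.619 = 40.3; c'Δl = 75.76; W sinα = 95.8
Σc'Δl = 279.1 kN/m; ΣN' = 745.1 kN/m; ΣW sinα = 490.1 kN/m
Resisting = 279.1 + 745.1·tan28.1° = 279.1 + 397.9 = 676.9 kN/m
FS = 676.9 / 490.1 = 1.381

FS = 1.38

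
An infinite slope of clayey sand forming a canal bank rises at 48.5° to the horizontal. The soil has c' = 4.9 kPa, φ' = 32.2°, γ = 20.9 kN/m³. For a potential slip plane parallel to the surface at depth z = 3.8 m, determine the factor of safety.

For an infinite slope with a slip plane parallel to the surface (no pore pressure): FS = [c' + γz cos²β tanφ'] / [γz sinβ cosβ].
γz = 20.9·3.8 = 79.42 kN/m²
Numerator = 4.9 + 79.42·cos²48.5°·tan32.2° = 4.9 + 79.42·0.4391·0.6297 = 26.859 kPa
Denominator = 79.42·sin48.5°·cos48.5° = 79.42·0.7490·0.6626 = 39.414 kPa
FS = 26.859 / 39.414 = 0.681

FS = 0.68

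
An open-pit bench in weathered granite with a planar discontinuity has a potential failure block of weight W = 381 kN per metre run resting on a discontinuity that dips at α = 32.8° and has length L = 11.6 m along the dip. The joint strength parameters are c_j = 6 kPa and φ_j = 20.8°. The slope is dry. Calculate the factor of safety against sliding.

Resolving the block weight along and normal to the plane and applying the Mohr–Coulomb strength on the joint:
N' = W cosα = 381·cos32.8° = 320.3 kN/m
Driving force T = W sinα = 381·sin32.8° = 206.4 kN/m
Resisting force R = c_j·L + N'·tanφ_j = 6·11.6 + 320.3·tan20.8° = 69.6 + 121.7 = 191.3 kN/m
FS = R / T = 191.3 / 206.4 = 0.927

FS = 0.93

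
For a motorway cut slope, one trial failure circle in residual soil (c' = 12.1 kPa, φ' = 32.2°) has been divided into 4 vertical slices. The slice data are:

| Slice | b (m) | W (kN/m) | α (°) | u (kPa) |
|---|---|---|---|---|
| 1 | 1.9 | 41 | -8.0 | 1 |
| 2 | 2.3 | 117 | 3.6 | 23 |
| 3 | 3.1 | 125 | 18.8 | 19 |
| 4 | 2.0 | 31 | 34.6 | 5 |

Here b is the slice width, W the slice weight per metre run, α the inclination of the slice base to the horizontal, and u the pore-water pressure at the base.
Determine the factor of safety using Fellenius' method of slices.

FS = 3.84

Ordinary method of slices: FS = Σ[c'·Δl_i + (W_i cosα_i − u_i·Δl_i)·tanφ'] / Σ W_i sinα_i, with Δl_i = b_i / cosα_i.
Slice 1: Δl = 1.9/cos(-8.0°) = 1.919 m; N'_1 = 41·cos(-8.0°) − 1·1.919 = 38.7; c'Δl = 23.22; W sinα = -5.7
Slice 2: Δl = 2.3/cos3.6° = 2.305 m; N'_2 = 117·cos3.6° − 23·2.305 = 63.8; c'Δl = 27.89; W sinα = 7.3
Slice 3: Δl = 3.1/cos18.8° = 3.275 m; N'_3 = 125·cos18.8° − 19·3.275 = 56.1; c'Δl = 39.62; W sinα = 40.3
Slice 4: Δl = 2.0/cos34.6° = 2.430 m; N'_4 = 31·cos34.6° − 5·2.430 = 13.4; c'Δl = 29.40; W sinα = 17.6
Σc'Δl = 120.1 kN/m; ΣN' = 171.9 kN/m; ΣW sinα = 59.5 kN/m
Resisting = 120.1 + 171.9·tan32.2° = 120.1 + 108.3 = 228.4 kN/m
FS = 228.4 / 59.5 = 3.837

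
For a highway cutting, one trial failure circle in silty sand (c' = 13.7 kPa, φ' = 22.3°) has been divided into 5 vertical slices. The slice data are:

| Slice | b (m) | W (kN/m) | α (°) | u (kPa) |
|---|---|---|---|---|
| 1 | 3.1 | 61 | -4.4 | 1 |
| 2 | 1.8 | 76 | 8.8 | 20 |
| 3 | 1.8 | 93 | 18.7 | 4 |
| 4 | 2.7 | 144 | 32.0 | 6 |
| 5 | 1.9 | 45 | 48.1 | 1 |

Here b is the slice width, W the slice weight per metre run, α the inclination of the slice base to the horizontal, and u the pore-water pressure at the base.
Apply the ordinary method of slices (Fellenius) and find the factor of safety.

Ordinary method of slices: FS = Σ[c'·Δl_i + (W_i cosα_i − u_i·Δl_i)·tanφ'] / Σ W_i sinα_i, with Δl_i = b_i / cosα_i.
Slice 1: Δl = 3.1/cos(-4.4°) = 3.109 m; N'_1 = 61·cos(-4.4°) − 1·3.109 = 57.7; c'Δl = 42.60; W sinα = -4.7
Slice 2: Δl = 1.8/cos8.8° = 1.821 m; N'_2 = 76·cos8.8° − 20·1.821 = 38.7; c'Δl = 24.95; W sinα = 11.6
Slice 3: Δl = 1.8/cos18.7° = 1.900 m; N'_3 = 93·cos18.7° − 4·1.900 = 80.5; c'Δl = 26.03; W sinα = 29.8
Slice 4: Δl = 2.7/cos32.0° = 3.184 m; N'_4 = 144·cos32.0° − 6·3.184 = 103.0; c'Δl = 43.62; W sinα = 76.3
Slice 5: Δl = 1.9/cos48.1° = 2.845 m; N'_5 = 45·cos48.1° − 1·2.845 = 27.2; c'Δl = 38.98; W sinα = 33.5
Σc'Δl = 176.2 kN/m; ΣN' = 307.1 kN/m; ΣW sinα = 146.6 kN/m
Resisting = 176.2 + 307.1·tan22.3° = 176.2 + 126.0 = 302.1 kN/m
FS = 302.1 / 146.6 = 2.061

FS = 2.06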